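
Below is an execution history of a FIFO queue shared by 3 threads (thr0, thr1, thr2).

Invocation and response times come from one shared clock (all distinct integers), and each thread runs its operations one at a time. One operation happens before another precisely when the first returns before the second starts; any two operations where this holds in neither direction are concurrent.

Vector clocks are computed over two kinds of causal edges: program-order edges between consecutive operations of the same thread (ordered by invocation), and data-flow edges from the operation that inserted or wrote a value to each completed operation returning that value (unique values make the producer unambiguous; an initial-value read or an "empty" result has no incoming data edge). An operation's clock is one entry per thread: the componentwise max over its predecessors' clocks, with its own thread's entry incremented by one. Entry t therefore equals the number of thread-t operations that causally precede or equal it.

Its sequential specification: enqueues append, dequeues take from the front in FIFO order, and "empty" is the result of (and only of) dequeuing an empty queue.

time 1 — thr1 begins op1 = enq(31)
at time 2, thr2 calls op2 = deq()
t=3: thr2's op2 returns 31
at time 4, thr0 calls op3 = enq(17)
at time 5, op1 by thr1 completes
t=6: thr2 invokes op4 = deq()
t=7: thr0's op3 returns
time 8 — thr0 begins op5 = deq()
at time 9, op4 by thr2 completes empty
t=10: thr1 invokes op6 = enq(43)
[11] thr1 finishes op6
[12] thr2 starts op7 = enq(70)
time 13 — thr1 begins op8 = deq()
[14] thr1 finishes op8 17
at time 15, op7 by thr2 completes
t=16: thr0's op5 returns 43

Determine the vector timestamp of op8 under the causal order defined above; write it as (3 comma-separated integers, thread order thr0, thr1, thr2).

op1 (invocation 1): nothing precedes it; thr1's component alone gives (0, 1, 0)
op3 (invocation 4): nothing precedes it; thr0's component alone gives (1, 0, 0)
VC(op2, invoked at 2): max of VC(op1)=(0, 1, 0), then +1 on thread thr2 → (0, 1, 1)
VC(op6, invoked at 10): max of VC(op1)=(0, 1, 0), then +1 on thread thr1 → (0, 2, 0)
VC(op4, invoked at 6): max of VC(op2)=(0, 1, 1), then +1 on thread thr2 → (0, 1, 2)
VC(op7, invoked at 12): max of VC(op4)=(0, 1, 2), then +1 on thread thr2 → (0, 1, 3)
VC(op8, invoked at 13): max of VC(op3)=(1, 0, 0), VC(op6)=(0, 2, 0), then +1 on thread thr1 → (1, 3, 0)
VC(op5, invoked at 8): max of VC(op3)=(1, 0, 0), VC(op6)=(0, 2, 0), then +1 on thread thr0 → (2, 2, 0)
target: VC(op8) = (1, 3, 0)

(1, 3, 0)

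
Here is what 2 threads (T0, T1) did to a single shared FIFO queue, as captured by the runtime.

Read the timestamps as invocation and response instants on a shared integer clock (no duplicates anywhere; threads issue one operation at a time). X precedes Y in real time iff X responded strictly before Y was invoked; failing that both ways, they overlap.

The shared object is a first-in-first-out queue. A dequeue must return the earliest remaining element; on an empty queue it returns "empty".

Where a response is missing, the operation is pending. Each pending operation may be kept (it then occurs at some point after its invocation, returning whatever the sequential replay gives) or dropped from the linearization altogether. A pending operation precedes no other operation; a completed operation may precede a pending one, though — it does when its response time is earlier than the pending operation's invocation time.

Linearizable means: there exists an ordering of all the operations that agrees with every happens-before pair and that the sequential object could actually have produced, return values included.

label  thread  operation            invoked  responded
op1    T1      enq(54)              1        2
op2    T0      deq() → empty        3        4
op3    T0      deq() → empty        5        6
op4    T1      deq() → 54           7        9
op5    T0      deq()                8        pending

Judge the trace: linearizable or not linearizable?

the violation lands at event 4, op2's response at time 4: events 1..3 linearize, events 1..4 do not
exactly one order of the 2 completed ops respects real time; the FIFO queue replay fails
one such order, op1, op2, breaks at step 2 where op2 deq() → empty is illegal

not linearizable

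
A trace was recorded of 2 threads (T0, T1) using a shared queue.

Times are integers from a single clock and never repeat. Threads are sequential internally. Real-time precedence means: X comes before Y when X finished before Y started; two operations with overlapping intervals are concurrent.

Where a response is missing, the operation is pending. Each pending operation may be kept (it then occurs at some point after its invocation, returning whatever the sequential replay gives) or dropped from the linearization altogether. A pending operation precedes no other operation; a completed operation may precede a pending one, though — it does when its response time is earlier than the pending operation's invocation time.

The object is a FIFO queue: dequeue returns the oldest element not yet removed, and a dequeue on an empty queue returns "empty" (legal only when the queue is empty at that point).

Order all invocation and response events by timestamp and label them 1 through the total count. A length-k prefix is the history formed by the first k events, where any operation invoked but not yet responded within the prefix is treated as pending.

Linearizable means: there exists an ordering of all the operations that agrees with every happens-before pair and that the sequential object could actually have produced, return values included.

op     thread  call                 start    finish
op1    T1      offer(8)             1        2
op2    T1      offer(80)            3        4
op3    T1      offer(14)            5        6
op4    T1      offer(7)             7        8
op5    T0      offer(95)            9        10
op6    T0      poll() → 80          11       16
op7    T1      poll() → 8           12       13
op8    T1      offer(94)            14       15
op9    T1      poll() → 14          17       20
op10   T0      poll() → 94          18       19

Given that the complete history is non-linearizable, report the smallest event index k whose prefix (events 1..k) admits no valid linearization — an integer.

one valid order for events 1..18 is op1, op2, op3, op4, op5, op7, op6, op8:
step 1: op1 offer(8) — queue <8>
step 2: op2 offer(80) — queue <8,80>
step 3: op3 offer(14) — queue <8,80,14>
step 4: op4 offer(7) — queue <8,80,14,7>
step 5: op5 offer(95) — queue <8,80,14,7,95>
step 6: op7 poll() → 8 — queue <80,14,7,95>
step 7: op6 poll() → 80 — queue <14,7,95>
step 8: op8 offer(94) — queue <14,7,95,94>
include event 19 — op10 responding at 19 — and every candidate order breaks
every completion of the 1 pending operation (op9) was checked; none linearizes
for example op1, op2, op3, op4, op5, op6, op7, op8, op10 (pending dropped) fails at step 6: op6 poll() → 80 is not legal there
for example op1, op2, op3, op4, op5, op7, op6, op8, op10 (pending dropped) fails at step 9: op10 poll() → 94 is not legal there

19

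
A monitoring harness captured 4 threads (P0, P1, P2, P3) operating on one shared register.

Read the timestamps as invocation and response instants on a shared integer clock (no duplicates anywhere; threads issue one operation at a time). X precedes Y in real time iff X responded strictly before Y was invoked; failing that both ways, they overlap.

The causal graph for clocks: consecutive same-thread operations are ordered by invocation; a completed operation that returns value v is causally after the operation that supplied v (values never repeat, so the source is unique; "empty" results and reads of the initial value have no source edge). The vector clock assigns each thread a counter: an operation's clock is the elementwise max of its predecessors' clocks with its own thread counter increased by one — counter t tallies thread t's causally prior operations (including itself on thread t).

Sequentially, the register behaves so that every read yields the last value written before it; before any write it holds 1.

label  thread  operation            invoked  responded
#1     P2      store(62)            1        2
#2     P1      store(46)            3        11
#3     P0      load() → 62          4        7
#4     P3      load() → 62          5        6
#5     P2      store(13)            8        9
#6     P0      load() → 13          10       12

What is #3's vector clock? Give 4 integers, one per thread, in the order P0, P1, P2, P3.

root op #1, invoked 1: fresh clock plus P2's own tick → (0, 0, 1, 0)
root op #2, invoked 3: fresh clock plus P1's own tick → (0, 1, 0, 0)
#4 (invocation 5): componentwise max over VC(#1)=(0, 0, 1, 0), +1 at P3, giving (0, 0, 1, 1)
#5 (invocation 8): componentwise max over VC(#1)=(0, 0, 1, 0), +1 at P2, giving (0, 0, 2, 0)
#3 (invocation 4): componentwise max over VC(#1)=(0, 0, 1, 0), +1 at P0, giving (1, 0, 1, 0)
#6 (invocation 10): componentwise max over VC(#3)=(1, 0, 1, 0), VC(#5)=(0, 0, 2, 0), +1 at P0, giving (2, 0, 2, 0)
target: VC(#3) = (1, 0, 1, 0)

(1, 0, 1, 0)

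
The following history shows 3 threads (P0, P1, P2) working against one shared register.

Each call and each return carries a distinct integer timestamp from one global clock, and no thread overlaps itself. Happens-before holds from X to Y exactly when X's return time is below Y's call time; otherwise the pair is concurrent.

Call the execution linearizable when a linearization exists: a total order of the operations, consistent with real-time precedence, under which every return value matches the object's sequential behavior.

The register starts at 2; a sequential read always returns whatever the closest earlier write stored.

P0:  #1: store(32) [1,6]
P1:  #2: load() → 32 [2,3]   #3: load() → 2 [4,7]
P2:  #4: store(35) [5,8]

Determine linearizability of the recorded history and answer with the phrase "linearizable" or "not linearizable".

not linearizable

already the first 7 events (up to #3's response at time 7) admit no linearization; the first 6 still do
3 completed operations, 3 real-time-consistent orders — every register replay fails
include/drop combinations of the 1 pending operation (#4) were all tried; none helps
e.g. #1, #2, #3 (pending dropped): illegal at step 3, since #3 load() → 2 cannot apply there
e.g. #2, #1, #3 (pending dropped): illegal at step 1, since #2 load() → 32 cannot apply there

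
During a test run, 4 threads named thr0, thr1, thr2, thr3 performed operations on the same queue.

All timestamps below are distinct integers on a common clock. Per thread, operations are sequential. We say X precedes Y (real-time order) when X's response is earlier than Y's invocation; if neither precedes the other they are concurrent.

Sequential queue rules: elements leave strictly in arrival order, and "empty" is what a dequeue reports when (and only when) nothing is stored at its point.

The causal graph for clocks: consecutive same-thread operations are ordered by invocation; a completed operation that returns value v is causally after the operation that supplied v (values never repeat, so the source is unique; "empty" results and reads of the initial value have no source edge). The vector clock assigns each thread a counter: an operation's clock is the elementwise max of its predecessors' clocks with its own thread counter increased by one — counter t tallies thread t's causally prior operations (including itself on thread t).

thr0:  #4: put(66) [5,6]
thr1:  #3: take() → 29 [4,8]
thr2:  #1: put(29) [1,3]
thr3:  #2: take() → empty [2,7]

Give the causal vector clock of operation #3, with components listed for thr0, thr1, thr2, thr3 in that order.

(0, 1, 1, 0)

invoked at 2, #2 has no predecessors; its own thr3 bump gives (0, 0, 0, 1)
invoked at 1, #1 has no predecessors; its own thr2 bump gives (0, 0, 1, 0)
invoked at 5, #4 has no predecessors; its own thr0 bump gives (1, 0, 0, 0)
#3 (invocation 4): componentwise max over VC(#1)=(0, 0, 1, 0), +1 at thr1, giving (0, 1, 1, 0)
target: VC(#3) = (0, 1, 1, 0)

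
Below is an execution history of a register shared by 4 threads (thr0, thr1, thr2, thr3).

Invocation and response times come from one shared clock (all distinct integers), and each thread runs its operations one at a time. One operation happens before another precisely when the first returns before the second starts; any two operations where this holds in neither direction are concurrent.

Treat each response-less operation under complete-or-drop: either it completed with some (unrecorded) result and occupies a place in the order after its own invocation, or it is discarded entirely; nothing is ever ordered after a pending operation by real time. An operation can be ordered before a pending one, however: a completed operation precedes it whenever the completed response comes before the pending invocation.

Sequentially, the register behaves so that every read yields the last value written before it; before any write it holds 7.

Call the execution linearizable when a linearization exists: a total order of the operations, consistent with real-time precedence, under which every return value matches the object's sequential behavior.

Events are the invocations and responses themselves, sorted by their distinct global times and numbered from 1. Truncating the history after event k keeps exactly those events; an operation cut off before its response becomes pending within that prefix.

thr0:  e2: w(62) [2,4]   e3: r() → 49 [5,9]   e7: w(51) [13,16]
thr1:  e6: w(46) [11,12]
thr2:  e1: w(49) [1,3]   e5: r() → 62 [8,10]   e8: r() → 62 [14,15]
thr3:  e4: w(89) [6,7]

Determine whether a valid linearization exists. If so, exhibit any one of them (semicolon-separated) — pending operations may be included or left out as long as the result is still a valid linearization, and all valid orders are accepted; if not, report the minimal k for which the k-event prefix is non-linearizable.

the violation lands at event 10, e5's response at time 10: events 1..9 linearize, events 1..10 do not
the 5 completed operations admit 6 real-time orders; each fails the register replay
take e1, e2, e3, e4, e5: step 3 already fails, because e3 r() → 49 cannot occur there
take e1, e2, e4, e3, e5: step 4 already fails, because e3 r() → 49 cannot occur there

not linearizable — minimal violating prefix: 10 events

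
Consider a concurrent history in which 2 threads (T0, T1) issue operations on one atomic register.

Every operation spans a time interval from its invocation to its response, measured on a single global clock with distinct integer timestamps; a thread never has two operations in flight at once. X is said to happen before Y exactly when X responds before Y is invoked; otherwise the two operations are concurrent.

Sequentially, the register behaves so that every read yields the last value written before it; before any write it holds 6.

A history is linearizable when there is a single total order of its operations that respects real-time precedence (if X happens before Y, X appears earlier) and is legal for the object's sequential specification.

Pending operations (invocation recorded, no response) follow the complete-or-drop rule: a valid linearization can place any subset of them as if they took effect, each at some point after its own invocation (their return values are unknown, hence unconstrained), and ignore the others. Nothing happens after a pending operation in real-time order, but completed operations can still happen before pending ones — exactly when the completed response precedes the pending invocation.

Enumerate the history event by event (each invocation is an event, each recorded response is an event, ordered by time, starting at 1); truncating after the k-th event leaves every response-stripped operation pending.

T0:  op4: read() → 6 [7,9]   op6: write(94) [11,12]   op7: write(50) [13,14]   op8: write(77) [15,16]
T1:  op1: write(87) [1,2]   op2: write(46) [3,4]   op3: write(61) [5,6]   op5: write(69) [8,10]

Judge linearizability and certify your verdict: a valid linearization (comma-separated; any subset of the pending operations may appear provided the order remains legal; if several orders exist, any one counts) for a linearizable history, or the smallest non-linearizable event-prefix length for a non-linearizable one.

already the first 9 events (up to op4's response at time 9) admit no linearization; the first 8 still do
exhaustive check: the 4 completed atomic register ops admit one real-time order; illegal
every completion of the 1 pending operation (op5) was checked; none linearizes
for example op1, op2, op3, op4 (pending dropped) fails at step 4: op4 read() → 6 is not legal there

not linearizable — minimal violating prefix: 9 events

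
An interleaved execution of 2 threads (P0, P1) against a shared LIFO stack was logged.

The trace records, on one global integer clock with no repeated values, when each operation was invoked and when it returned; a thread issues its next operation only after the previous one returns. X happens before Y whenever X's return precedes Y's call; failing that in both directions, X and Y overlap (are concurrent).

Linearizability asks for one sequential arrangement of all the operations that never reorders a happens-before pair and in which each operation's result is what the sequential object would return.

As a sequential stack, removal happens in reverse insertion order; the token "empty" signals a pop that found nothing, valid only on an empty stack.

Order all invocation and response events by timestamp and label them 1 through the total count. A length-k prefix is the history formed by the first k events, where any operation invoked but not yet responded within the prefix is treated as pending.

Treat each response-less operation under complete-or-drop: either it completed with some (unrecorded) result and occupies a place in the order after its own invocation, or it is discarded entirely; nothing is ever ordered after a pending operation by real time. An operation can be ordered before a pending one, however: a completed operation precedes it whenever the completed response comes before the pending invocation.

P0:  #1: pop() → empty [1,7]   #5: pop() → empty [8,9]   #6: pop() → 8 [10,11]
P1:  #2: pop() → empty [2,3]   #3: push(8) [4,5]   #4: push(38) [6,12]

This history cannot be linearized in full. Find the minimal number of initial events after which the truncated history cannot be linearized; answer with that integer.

9

events 1..8 are linearizable; a witness order is #1, #2, #3:
after step 1 (#1 pop() → empty): stack <>
after step 2 (#2 pop() → empty): stack <>
after step 3 (#3 push(8)): stack <8>
adding event 9 (#5 responds at 9) leaves no legal real-time order
no completion choice of the 1 pending operation (#4) rescues it — every subset was tried
one such order, #1, #2, #3, #5 (pending dropped), breaks at step 4 where #5 pop() → empty is illegal
one such order, #2, #1, #3, #5 (pending dropped), breaks at step 4 where #5 pop() → empty is illegal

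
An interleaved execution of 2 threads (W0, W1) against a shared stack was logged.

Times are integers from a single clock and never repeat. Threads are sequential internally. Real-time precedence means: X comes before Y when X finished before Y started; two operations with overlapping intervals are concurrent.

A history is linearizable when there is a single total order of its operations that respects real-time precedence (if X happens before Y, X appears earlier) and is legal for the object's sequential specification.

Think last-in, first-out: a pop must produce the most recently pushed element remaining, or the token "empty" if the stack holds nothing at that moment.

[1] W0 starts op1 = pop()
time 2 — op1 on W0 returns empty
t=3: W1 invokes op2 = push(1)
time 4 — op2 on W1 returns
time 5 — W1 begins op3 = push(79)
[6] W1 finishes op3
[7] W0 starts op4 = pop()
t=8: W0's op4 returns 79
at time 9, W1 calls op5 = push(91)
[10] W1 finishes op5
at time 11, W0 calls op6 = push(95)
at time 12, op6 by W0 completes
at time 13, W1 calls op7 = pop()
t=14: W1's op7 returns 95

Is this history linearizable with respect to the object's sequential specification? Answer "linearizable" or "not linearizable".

witness order: op1, op2, op3, op4, op5, op6, op7
1. op1 pop() → empty, leaving stack <>
2. op2 push(1), leaving stack <1>
3. op3 push(79), leaving stack <1,79>
4. op4 pop() → 79, leaving stack <1>
5. op5 push(91), leaving stack <1,91>
6. op6 push(95), leaving stack <1,91,95>
7. op7 pop() → 95, leaving stack <1,91>

linearizable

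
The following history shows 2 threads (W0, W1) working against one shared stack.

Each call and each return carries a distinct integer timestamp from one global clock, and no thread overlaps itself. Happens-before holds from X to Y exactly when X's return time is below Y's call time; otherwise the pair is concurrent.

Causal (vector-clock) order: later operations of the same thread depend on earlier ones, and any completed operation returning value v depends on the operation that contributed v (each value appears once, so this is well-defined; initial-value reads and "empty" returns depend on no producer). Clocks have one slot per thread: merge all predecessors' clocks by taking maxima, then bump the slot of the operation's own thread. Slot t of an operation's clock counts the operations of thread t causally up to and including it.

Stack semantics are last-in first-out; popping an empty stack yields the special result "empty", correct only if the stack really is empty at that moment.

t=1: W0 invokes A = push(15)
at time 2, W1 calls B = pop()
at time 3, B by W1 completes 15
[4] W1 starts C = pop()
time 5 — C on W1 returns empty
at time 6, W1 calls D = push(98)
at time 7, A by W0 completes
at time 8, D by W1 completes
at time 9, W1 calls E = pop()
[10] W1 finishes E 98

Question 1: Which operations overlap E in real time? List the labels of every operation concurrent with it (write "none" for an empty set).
Answer: none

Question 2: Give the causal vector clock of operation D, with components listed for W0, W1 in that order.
Answer: (1, 3)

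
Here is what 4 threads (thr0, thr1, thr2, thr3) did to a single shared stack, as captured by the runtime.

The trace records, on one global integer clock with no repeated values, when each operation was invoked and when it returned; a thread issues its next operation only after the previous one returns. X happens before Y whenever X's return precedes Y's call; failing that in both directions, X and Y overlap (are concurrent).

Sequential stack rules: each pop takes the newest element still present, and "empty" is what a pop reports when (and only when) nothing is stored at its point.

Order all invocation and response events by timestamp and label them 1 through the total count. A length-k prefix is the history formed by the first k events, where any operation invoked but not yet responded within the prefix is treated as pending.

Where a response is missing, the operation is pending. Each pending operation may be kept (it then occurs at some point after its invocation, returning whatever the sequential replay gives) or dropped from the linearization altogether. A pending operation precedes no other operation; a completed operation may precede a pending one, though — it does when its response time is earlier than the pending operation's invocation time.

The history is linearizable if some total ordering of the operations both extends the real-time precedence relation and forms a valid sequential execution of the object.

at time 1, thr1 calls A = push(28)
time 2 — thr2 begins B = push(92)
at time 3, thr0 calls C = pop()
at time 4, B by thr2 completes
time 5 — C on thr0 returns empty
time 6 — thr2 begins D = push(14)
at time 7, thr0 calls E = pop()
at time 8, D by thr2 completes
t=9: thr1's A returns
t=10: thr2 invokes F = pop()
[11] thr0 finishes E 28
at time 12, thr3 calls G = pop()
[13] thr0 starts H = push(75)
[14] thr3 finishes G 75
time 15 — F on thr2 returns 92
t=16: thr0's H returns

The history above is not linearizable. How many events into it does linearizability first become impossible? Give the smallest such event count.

events 1..14 are linearizable; a witness order is C, B, A, D, F, E, H, G:
1. C pop() → empty, leaving stack <>
2. B push(92), leaving stack <92>
3. A push(28), leaving stack <92,28>
4. D push(14), leaving stack <92,28,14>
5. F pop() (pending, included), leaving stack <92,28>
6. E pop() → 28, leaving stack <92>
7. H push(75) (pending, included), leaving stack <92,75>
8. G pop() → 75, leaving stack <92>
with event 15 included (F responding at time 15), all real-time-consistent orders fail
no escape via the 1 pending operation (H): every completion choice fails
take A, B, C, D, E, F, G (pending dropped): step 3 already fails, because C pop() → empty cannot occur there
take A, B, C, D, E, G, F (pending dropped): step 3 already fails, because C pop() → empty cannot occur there

15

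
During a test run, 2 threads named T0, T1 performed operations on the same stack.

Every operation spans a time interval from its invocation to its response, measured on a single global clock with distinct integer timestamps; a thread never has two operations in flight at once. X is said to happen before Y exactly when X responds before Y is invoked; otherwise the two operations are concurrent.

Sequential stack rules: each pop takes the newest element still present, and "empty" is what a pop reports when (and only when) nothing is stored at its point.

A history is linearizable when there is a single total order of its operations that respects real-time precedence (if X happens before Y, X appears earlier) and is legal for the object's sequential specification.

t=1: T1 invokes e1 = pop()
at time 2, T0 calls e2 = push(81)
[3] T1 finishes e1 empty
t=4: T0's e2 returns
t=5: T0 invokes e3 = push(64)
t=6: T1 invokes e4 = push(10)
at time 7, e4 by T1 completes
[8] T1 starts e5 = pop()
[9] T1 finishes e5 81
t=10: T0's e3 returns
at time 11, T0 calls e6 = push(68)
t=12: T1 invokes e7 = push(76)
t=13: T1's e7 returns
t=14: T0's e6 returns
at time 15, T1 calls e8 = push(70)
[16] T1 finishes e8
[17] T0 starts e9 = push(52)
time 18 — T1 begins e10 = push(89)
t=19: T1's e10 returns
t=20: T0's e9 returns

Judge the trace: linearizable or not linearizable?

not linearizable

the violation lands at event 9, e5's response at time 9: events 1..8 linearize, events 1..9 do not
no legal order exists: 2 real-time-consistent candidates over 4 completed stack operations, all rejected
no escape via the 1 pending operation (e3): every completion choice fails
for example e1, e2, e4, e5 (pending dropped) fails at step 4: e5 pop() → 81 is not legal there
for example e2, e1, e4, e5 (pending dropped) fails at step 2: e1 pop() → empty is not legal there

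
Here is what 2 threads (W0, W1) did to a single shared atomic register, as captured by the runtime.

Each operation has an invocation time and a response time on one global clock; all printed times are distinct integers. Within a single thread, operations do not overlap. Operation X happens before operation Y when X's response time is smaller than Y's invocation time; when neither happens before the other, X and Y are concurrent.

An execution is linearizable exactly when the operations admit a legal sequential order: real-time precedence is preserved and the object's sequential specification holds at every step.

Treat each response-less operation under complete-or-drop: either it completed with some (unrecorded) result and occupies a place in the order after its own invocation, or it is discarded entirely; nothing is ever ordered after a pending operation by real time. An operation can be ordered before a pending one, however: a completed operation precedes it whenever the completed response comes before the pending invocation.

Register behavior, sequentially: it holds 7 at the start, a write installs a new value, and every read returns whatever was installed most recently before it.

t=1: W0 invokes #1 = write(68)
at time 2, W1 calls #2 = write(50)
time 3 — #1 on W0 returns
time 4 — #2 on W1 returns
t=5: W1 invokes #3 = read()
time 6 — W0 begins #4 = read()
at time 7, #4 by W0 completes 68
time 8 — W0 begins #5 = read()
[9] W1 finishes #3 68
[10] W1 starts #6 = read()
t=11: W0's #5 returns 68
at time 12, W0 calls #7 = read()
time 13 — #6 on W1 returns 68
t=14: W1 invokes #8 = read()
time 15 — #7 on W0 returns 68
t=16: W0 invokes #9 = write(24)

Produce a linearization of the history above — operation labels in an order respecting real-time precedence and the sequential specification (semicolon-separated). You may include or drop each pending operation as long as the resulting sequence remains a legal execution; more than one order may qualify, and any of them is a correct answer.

after step 1 (#2 write(50)): value 50
after step 2 (#1 write(68)): value 68
after step 3 (#3 read() → 68): value 68
after step 4 (#4 read() → 68): value 68
after step 5 (#5 read() → 68): value 68
after step 6 (#6 read() → 68): value 68
after step 7 (#7 read() → 68): value 68

#2; #1; #3; #4; #5; #6; #7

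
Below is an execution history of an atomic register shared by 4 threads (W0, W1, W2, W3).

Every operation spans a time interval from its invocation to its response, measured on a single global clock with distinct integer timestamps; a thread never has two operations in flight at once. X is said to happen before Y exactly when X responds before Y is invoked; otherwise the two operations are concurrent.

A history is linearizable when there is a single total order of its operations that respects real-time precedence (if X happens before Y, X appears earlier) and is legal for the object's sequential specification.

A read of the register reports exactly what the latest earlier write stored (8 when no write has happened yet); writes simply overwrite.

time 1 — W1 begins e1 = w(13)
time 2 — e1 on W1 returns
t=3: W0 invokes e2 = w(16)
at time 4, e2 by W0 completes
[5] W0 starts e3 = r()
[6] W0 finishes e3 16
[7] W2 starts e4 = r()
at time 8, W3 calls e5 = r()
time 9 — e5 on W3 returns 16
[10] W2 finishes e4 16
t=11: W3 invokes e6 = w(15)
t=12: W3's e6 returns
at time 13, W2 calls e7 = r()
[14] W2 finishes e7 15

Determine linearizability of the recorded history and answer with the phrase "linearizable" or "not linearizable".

linearizable

a witness: e1, e2, e3, e4, e5, e6, e7
after step 1 (e1 w(13)): value 13
after step 2 (e2 w(16)): value 16
after step 3 (e3 r() → 16): value 16
after step 4 (e4 r() → 16): value 16
after step 5 (e5 r() → 16): value 16
after step 6 (e6 w(15)): value 15
after step 7 (e7 r() → 15): value 15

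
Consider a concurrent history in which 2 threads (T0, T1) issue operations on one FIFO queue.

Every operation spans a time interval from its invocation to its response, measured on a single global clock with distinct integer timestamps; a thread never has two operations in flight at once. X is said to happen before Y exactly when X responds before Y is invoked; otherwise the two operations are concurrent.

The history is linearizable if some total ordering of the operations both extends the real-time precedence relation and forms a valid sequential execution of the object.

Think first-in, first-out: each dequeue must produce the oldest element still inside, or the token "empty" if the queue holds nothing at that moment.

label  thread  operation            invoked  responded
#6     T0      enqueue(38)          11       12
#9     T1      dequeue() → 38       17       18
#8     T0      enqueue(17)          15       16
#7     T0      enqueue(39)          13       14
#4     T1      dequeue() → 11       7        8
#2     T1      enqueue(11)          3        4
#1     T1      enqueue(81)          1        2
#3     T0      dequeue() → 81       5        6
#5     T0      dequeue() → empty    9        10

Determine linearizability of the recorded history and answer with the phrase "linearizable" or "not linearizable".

linearizable

witness order: #1, #2, #3, #4, #5, #6, #7, #8, #9
after step 1 (#1 enqueue(81)): queue <81>
after step 2 (#2 enqueue(11)): queue <81,11>
after step 3 (#3 dequeue() → 81): queue <11>
after step 4 (#4 dequeue() → 11): queue <>
after step 5 (#5 dequeue() → empty): queue <>
after step 6 (#6 enqueue(38)): queue <38>
after step 7 (#7 enqueue(39)): queue <38,39>
after step 8 (#8 enqueue(17)): queue <38,39,17>
after step 9 (#9 dequeue() → 38): queue <39,17>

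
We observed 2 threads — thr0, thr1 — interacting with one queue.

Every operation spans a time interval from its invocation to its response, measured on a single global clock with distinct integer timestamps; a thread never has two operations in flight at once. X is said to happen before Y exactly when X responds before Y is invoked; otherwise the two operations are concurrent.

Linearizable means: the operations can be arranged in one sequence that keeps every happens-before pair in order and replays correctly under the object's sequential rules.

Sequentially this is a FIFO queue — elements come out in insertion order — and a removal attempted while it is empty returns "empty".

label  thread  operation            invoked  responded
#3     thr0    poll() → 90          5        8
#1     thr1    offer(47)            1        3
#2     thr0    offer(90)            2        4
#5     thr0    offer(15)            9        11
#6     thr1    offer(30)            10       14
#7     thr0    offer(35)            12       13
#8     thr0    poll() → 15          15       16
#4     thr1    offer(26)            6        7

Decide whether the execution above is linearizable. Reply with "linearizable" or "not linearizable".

already the first 16 events (up to #8's response at time 16) admit no linearization; the first 15 still do
every one of the 12 real-time-consistent orders over 8 completed queue ops fails the sequential spec
one such order, #1, #2, #3, #4, #5, #6, #7, #8, breaks at step 3 where #3 poll() → 90 is illegal
one such order, #1, #2, #3, #4, #5, #7, #6, #8, breaks at step 3 where #3 poll() → 90 is illegal

not linearizable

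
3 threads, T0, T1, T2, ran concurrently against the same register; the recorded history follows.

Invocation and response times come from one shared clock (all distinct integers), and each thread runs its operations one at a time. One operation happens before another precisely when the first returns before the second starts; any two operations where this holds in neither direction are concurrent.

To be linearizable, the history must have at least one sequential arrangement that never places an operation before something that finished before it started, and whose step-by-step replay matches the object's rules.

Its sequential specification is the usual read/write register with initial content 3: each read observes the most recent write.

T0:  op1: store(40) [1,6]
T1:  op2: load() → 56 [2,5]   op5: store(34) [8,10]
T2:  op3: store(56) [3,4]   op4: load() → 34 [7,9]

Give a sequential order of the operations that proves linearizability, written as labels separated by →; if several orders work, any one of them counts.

step 1: op1 store(40) — value 40
step 2: op3 store(56) — value 56
step 3: op2 load() → 56 — value 56
step 4: op5 store(34) — value 34
step 5: op4 load() → 34 — value 34

op1 → op3 → op2 → op5 → op4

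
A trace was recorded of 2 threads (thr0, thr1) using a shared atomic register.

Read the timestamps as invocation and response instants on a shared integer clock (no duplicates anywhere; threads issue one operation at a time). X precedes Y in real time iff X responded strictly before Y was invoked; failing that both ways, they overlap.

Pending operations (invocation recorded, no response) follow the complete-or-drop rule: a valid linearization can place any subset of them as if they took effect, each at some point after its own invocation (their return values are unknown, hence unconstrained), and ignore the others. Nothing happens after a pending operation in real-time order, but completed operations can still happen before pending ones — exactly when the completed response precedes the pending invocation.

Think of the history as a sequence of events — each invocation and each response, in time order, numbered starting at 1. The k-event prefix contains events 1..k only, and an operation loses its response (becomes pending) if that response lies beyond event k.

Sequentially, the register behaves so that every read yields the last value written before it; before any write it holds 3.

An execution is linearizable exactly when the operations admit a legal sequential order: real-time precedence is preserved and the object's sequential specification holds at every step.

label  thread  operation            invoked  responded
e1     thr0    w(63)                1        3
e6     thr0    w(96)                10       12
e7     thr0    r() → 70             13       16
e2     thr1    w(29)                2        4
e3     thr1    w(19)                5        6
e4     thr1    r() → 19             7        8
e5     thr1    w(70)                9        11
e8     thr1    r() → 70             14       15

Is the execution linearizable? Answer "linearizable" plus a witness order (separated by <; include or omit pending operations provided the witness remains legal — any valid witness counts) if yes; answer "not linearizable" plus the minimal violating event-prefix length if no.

step 1: e1 w(63) — value 63
step 2: e2 w(29) — value 29
step 3: e3 w(19) — value 19
step 4: e4 r() → 19 — value 19
step 5: e6 w(96) — value 96
step 6: e5 w(70) — value 70
step 7: e7 r() → 70 — value 70
step 8: e8 r() → 70 — value 70

linearizable — witness: e1 < e2 < e3 < e4 < e6 < e5 < e7 < e8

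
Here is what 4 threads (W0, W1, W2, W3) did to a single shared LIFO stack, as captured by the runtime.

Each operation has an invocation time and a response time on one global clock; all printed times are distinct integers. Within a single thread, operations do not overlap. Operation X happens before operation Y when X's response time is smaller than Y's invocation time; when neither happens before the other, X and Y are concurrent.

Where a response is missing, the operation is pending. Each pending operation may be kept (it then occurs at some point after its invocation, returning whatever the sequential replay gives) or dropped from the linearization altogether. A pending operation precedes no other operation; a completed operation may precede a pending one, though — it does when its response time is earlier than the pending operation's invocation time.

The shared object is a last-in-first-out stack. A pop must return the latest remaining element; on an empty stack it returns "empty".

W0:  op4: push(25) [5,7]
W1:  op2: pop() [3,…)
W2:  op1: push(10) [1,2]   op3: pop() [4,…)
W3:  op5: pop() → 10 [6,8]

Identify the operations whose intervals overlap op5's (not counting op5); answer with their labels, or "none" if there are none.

op2, op3, op4

op5 spans [6,8]; an op avoiding the whole window 6..8 is ordered, any other is concurrent
op1 [1,2]: before
op2 [3,…): concurrent
op3 [4,…): concurrent
op4 [5,7]: concurrent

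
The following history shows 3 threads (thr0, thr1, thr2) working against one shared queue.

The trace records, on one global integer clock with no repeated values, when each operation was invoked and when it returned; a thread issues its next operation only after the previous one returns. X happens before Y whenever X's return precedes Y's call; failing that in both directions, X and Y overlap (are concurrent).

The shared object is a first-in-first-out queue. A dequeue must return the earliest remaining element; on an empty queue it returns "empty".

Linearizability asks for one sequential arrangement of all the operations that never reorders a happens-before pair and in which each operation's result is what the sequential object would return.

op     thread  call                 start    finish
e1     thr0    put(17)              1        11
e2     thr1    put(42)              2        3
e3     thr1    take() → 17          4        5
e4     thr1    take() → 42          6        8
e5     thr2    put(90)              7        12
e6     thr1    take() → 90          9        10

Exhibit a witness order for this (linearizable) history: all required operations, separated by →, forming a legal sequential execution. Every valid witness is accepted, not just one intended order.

after step 1 (e1 put(17)): queue <17>
after step 2 (e2 put(42)): queue <17,42>
after step 3 (e3 take() → 17): queue <42>
after step 4 (e4 take() → 42): queue <>
after step 5 (e5 put(90)): queue <90>
after step 6 (e6 take() → 90): queue <>

e1 → e2 → e3 → e4 → e5 → e6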